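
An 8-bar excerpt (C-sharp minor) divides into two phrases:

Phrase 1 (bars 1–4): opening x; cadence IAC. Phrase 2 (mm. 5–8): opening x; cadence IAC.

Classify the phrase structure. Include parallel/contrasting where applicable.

Both phrases have the same opening (x) and the same cadence (imperfect authentic cadence): the second is a restatement, not a consequent, so this is a repeated phrase rather than a period.

repeated phrase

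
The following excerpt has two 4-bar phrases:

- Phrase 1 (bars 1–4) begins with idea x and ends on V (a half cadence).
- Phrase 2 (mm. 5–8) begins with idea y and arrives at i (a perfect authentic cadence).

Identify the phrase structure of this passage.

contrasting period

Phrase 1 ends with a half cadence (weaker) and phrase 2 with a perfect authentic cadence (stronger): antecedent + consequent = a period.
The two phrases open with different material (x / y), so the period is contrasting.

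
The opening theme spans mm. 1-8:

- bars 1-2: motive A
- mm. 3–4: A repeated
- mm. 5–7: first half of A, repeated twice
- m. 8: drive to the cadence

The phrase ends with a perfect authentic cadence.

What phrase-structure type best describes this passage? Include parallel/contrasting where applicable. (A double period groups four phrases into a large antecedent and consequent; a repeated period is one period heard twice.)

sentence

Basic idea (measures 1-2) + its repetition (mm. 3–4) form the presentation; fragmentation and cadence (mm. 5–8) form the continuation — the 8-bar whole is a sentence.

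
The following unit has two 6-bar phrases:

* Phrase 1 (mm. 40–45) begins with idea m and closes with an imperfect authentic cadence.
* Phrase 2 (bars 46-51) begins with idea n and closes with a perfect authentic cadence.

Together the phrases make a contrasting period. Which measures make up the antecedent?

The phrase ending with the weaker cadence (imperfect authentic cadence) is the antecedent; the one ending more conclusively (perfect authentic cadence) is the consequent. The antecedent is measures 40–45.

measures 40–45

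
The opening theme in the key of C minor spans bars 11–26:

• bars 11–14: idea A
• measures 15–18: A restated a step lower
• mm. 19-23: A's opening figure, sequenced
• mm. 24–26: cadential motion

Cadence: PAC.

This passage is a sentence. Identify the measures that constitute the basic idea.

measures 11–14

The presentation of a sentence is the basic idea (mm. 11–14) plus its repetition (mm. 15–18); the basic idea is therefore mm. 11–14.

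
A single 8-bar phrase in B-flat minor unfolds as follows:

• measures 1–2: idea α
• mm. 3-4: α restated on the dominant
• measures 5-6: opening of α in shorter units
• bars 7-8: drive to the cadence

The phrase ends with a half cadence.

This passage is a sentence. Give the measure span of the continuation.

measures 5–8

After the presentation (mm. 1–4), the continuation covers the fragmentation through the cadence: measures 5–8.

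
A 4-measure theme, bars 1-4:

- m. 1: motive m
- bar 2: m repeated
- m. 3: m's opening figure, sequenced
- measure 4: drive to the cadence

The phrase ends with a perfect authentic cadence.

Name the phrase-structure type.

sentence

Basic idea (m. 1) + its repetition (measure 2) form the presentation; fragmentation and cadence (bars 3–4) form the continuation — the 4-bar whole is a sentence.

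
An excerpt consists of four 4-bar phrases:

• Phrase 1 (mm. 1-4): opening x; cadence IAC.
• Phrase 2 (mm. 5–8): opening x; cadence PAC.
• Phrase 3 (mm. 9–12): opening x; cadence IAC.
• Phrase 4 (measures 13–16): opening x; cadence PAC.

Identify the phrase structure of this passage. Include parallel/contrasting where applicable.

repeated period

The cadence pattern IAC–PAC–IAC–PAC is weak–strong twice, and phrases 3–4 restate phrases 1–2: a period heard twice, not a double period (which would end weakly at phrase 2).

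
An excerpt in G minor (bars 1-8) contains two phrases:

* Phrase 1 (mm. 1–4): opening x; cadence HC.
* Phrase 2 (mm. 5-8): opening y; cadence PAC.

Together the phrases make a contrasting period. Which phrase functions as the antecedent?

The phrase ending with the weaker cadence (half cadence) is the antecedent; the one ending more conclusively (perfect authentic cadence) is the consequent. The antecedent is phrase 1.

phrase 1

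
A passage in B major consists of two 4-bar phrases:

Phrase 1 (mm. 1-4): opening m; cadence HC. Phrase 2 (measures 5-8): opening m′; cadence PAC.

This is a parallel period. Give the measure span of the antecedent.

The phrase ending with the weaker cadence (half cadence) is the antecedent; the one ending more conclusively (perfect authentic cadence) is the consequent. The antecedent is measures 1–4.

measures 1–4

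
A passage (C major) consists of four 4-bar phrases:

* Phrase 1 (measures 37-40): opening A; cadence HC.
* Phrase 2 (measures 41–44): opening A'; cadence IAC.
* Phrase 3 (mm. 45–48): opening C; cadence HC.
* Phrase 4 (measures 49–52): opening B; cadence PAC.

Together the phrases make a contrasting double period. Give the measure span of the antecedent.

measures 37–44

In a double period the first pair of phrases (ending imperfect authentic cadence) is the large antecedent and the second pair (ending perfect authentic cadence) is the large consequent; the antecedent is measures 37–44.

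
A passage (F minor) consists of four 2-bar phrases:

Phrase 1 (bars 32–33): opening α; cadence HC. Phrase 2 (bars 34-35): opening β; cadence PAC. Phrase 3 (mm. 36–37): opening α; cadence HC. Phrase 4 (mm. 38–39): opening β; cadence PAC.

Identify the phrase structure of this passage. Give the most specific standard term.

repeated period

The cadence pattern HC–PAC–HC–PAC is weak–strong twice, and phrases 3–4 restate phrases 1–2: a period heard twice, not a double period (which would end weakly at phrase 2).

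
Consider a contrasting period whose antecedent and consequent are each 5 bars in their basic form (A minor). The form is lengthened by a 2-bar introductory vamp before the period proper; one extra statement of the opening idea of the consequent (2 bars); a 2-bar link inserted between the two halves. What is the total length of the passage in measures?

16 measures

Basic contrasting period: 5 + 5 = 10 bars.
10 (basic form) + 2 (introduction) + 2 (extra statement) + 2 (link) = 16.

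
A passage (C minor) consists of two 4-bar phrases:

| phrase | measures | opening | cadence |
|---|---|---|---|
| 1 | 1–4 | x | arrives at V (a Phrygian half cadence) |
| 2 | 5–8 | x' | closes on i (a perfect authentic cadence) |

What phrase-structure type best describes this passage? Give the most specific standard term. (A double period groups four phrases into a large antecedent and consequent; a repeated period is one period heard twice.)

Phrase 1 ends with a Phrygian half cadence (weaker) and phrase 2 with a perfect authentic cadence (stronger): antecedent + consequent = a period.
The two phrases open with the same material (x / x'), so the period is parallel.

parallel period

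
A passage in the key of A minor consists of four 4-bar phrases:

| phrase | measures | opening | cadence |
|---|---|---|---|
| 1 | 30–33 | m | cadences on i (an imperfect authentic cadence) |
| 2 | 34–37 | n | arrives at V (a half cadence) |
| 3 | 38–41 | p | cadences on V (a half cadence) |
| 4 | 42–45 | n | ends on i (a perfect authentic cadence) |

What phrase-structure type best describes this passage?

contrasting double period

Four phrases in two halves: the first half (bars 30–37) ends with a half cadence, the second (mm. 38-45) with a perfect authentic cadence — a large antecedent–consequent pair, i.e. a double period.
Phrase 3 begins with different material from phrase 1, making it contrasting.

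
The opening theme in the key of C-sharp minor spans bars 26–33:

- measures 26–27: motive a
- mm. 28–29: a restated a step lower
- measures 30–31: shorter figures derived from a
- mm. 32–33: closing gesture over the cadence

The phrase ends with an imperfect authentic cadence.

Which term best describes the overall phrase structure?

sentence

Basic idea (bars 26–27) + its repetition (mm. 28–29) form the presentation; fragmentation and cadence (bars 30-33) form the continuation — the 8-bar whole is a sentence.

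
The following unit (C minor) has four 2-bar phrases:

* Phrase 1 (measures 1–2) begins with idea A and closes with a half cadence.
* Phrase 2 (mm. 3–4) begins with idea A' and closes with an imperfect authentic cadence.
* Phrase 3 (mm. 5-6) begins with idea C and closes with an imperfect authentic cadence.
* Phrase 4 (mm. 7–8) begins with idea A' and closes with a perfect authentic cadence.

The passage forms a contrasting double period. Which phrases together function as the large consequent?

In a double period the first pair of phrases (ending imperfect authentic cadence) is the large antecedent and the second pair (ending perfect authentic cadence) is the large consequent; the consequent is phrases 3 and 4.

phrases 3 and 4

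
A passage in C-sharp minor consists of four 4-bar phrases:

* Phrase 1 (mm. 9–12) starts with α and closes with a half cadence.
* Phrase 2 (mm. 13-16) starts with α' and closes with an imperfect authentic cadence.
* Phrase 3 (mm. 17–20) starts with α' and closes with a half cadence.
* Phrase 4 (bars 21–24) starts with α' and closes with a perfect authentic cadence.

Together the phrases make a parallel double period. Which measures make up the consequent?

measures 17–24

In a double period the first pair of phrases (ending imperfect authentic cadence) is the large antecedent and the second pair (ending perfect authentic cadence) is the large consequent; the consequent is measures 17–24.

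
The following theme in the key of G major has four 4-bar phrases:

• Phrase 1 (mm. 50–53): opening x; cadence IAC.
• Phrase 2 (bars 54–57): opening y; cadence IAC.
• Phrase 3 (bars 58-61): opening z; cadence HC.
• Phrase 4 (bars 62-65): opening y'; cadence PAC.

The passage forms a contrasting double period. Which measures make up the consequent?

measures 58–65

In a double period the four phrases pair into a large antecedent (phrases 1–2, ending imperfect authentic cadence) and a large consequent (phrases 3–4, ending perfect authentic cadence). The consequent spans mm. 58-65.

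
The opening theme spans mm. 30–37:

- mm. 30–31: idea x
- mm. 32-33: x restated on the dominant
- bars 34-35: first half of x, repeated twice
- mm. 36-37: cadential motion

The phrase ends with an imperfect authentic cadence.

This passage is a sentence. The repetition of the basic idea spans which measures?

measures 32–33

The presentation of a sentence is the basic idea (mm. 30-31) plus its repetition (measures 32–33); the repetition of the basic idea is therefore bars 32–33.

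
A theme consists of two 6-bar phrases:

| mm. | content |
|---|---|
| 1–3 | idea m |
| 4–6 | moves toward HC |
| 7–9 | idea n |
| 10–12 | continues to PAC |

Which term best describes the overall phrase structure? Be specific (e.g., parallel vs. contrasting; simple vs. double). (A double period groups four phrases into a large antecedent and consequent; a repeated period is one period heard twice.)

contrasting period

Phrase 1 ends with a half cadence (weaker) and phrase 2 with a perfect authentic cadence (stronger): antecedent + consequent = a period.
The two phrases open with different material (m / n), so the period is contrasting.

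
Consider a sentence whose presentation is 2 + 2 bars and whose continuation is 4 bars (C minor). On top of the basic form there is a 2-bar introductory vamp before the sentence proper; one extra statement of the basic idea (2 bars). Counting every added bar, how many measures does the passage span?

12 measures

Basic sentence: 2 + 2 + 4 = 8 bars.
8 (basic form) + 2 (introduction) + 2 (extra statement) = 12.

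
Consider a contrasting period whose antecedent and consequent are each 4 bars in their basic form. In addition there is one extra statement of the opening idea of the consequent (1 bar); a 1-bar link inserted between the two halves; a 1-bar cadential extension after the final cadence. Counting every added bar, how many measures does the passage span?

11 measures

Basic contrasting period: 4 + 4 = 8 bars.
8 (basic form) + 1 (extra statement) + 1 (link) + 1 (cadential extension) = 11.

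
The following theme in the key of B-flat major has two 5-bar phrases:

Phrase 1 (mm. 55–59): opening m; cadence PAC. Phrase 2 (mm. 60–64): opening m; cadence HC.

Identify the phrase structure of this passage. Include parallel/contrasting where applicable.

phrase group

The second phrase closes with a half cadence, which is not stronger than the first phrase's perfect authentic cadence; without a weak→strong cadential pair there is no antecedent–consequent relationship, so this is a phrase group rather than a period.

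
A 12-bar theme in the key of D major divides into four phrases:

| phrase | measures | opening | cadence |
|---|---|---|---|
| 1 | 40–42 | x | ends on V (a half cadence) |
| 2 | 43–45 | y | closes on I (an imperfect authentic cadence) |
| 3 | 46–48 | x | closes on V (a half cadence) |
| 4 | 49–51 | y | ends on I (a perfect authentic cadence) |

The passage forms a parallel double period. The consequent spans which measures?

In a double period the four phrases pair into a large antecedent (phrases 1–2, ending imperfect authentic cadence) and a large consequent (phrases 3–4, ending perfect authentic cadence). The consequent spans bars 46–51.

measures 46–51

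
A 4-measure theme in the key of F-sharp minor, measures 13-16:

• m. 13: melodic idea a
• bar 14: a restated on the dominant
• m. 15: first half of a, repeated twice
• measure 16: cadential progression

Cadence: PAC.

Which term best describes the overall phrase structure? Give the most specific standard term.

sentence

Basic idea (m. 13) + its repetition (m. 14) form the presentation; fragmentation and cadence (mm. 15-16) form the continuation — the 4-bar whole is a sentence.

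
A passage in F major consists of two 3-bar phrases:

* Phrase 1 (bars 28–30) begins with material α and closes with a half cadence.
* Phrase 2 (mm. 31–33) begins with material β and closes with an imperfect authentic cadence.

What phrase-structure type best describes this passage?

contrasting period

Phrase 1 ends with a half cadence (weaker) and phrase 2 with an imperfect authentic cadence (stronger): antecedent + consequent = a period.
The two phrases open with different material (α / β), so the period is contrasting.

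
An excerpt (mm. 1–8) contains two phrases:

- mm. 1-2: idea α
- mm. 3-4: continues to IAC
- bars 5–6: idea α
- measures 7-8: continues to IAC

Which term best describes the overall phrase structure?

repeated phrase

Both phrases have the same opening (α) and the same cadence (imperfect authentic cadence): the second is a restatement, not a consequent, so this is a repeated phrase rather than a period.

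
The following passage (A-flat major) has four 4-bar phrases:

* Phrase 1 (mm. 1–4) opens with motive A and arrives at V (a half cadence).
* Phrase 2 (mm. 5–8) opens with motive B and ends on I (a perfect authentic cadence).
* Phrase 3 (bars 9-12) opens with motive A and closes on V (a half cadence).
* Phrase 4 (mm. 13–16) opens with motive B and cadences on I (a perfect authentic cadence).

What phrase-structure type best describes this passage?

repeated period

The cadence pattern HC–PAC–HC–PAC is weak–strong twice, and phrases 3–4 restate phrases 1–2: a period heard twice, not a double period (which would end weakly at phrase 2).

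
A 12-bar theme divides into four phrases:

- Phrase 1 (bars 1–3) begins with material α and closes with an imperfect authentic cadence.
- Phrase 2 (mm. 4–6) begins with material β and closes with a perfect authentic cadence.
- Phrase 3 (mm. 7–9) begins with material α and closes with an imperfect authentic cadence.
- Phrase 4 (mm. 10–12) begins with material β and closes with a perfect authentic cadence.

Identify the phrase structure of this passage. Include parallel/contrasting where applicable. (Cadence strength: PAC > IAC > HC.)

repeated period

The cadence pattern IAC–PAC–IAC–PAC is weak–strong twice, and phrases 3–4 restate phrases 1–2: a period heard twice, not a double period (which would end weakly at phrase 2).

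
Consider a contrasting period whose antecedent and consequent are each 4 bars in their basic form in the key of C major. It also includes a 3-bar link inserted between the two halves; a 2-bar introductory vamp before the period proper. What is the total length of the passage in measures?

Basic contrasting period: 4 + 4 = 8 bars.
8 (basic form) + 3 (link) + 2 (introduction) = 13.

13 measures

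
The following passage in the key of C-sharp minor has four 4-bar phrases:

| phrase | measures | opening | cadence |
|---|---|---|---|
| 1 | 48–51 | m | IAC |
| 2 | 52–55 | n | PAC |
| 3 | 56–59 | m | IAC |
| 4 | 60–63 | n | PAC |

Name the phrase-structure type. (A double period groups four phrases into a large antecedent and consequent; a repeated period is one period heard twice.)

repeated period

The cadence pattern IAC–PAC–IAC–PAC is weak–strong twice, and phrases 3–4 restate phrases 1–2: a period heard twice, not a double period (which would end weakly at phrase 2).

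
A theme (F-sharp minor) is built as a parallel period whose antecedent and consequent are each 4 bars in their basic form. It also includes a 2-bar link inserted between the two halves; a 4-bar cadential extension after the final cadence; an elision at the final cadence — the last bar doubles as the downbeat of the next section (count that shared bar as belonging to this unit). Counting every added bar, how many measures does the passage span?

14 measures

Basic parallel period: 4 + 4 = 8 bars.
8 (basic form) + 2 (link) + 4 (cadential extension) = 14.
The elision shares a bar with the next section but does not change this unit's count.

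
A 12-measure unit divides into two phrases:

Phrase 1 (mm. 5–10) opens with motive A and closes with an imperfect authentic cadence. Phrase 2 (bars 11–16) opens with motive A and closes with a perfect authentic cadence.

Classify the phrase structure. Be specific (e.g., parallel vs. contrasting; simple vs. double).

Phrase 1 ends with an imperfect authentic cadence (weaker) and phrase 2 with a perfect authentic cadence (stronger): antecedent + consequent = a period.
The two phrases open with the same material (A / A), so the period is parallel.

parallel period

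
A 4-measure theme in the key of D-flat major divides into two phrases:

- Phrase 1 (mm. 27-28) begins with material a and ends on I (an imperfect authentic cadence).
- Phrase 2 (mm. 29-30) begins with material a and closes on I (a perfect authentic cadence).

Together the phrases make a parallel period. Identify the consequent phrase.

phrase 2

The phrase ending with the weaker cadence (imperfect authentic cadence) is the antecedent; the one ending more conclusively (perfect authentic cadence) is the consequent. The consequent is phrase 2.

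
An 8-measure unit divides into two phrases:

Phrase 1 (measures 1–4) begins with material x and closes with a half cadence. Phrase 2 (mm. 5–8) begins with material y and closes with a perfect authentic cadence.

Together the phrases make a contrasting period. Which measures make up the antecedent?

The phrase ending with the weaker cadence (half cadence) is the antecedent; the one ending more conclusively (perfect authentic cadence) is the consequent. The antecedent is measures 1–4.

measures 1–4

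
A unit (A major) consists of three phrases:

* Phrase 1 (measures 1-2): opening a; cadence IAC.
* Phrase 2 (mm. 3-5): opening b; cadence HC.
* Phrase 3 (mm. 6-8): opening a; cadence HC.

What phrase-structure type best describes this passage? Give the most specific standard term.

The final phrase closes with a half cadence, which is not stronger than the preceding half cadence; the 3 phrases lack an overall antecedent–consequent design and so form a phrase group.

phrase group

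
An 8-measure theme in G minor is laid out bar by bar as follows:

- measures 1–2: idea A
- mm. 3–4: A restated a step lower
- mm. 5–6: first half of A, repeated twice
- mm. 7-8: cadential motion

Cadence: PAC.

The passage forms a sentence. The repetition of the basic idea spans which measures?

measures 3–4

The presentation of a sentence is the basic idea (measures 1–2) plus its repetition (mm. 3-4); the repetition of the basic idea is therefore mm. 3–4.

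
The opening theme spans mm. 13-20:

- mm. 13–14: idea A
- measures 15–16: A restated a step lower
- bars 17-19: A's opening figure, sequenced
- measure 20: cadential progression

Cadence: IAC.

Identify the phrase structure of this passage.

Basic idea (bars 13–14) + its repetition (mm. 15-16) form the presentation; fragmentation and cadence (mm. 17-20) form the continuation — the 8-bar whole is a sentence.

sentence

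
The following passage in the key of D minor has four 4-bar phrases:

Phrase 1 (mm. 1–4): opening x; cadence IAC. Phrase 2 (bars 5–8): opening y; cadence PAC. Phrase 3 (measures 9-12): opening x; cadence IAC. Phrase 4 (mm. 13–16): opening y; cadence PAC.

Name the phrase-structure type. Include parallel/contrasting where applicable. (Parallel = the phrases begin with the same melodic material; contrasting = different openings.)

The cadence pattern IAC–PAC–IAC–PAC is weak–strong twice, and phrases 3–4 restate phrases 1–2: a period heard twice, not a double period (which would end weakly at phrase 2).

repeated period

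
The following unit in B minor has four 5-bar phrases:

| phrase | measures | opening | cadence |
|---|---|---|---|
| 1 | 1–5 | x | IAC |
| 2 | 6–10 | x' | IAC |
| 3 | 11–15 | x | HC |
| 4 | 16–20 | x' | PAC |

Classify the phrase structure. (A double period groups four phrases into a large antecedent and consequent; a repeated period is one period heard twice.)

Four phrases in two halves: the first half (mm. 1–10) ends with an imperfect authentic cadence, the second (mm. 11-20) with a perfect authentic cadence — a large antecedent–consequent pair, i.e. a double period.
Phrase 3 begins with the same material as phrase 1, making it parallel.

parallel double period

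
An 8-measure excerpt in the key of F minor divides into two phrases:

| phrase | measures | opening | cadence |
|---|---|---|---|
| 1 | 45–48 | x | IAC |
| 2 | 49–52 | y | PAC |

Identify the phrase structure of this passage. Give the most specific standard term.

contrasting period

Phrase 1 ends with an imperfect authentic cadence (weaker) and phrase 2 with a perfect authentic cadence (stronger): antecedent + consequent = a period.
The two phrases open with different material (x / y), so the period is contrasting.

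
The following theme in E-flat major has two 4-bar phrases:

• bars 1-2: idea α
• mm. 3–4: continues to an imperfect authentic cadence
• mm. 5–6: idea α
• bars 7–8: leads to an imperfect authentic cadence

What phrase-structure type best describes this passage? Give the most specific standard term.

repeated phrase

Both phrases have the same opening (α) and the same cadence (imperfect authentic cadence): the second is a restatement, not a consequent, so this is a repeated phrase rather than a period.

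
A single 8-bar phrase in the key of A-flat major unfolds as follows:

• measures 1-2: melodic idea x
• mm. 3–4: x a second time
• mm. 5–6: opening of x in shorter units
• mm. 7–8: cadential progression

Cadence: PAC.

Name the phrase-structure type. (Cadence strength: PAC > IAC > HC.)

sentence

Basic idea (measures 1–2) + its repetition (measures 3–4) form the presentation; fragmentation and cadence (measures 5-8) form the continuation — the 8-bar whole is a sentence.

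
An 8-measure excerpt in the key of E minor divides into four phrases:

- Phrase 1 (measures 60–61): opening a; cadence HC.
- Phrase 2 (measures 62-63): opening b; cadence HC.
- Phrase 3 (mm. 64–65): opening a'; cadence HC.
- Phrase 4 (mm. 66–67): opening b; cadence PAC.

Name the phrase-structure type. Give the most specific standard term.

parallel double period

Four phrases in two halves: the first half (mm. 60–63) ends with a half cadence, the second (bars 64-67) with a perfect authentic cadence — a large antecedent–consequent pair, i.e. a double period.
Phrase 3 begins with the same material as phrase 1, making it parallel.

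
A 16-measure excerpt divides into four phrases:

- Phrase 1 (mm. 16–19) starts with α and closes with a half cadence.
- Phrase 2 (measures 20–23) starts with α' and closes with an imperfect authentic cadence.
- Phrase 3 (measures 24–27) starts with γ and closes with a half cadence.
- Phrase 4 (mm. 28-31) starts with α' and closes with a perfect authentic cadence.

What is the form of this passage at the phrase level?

contrasting double period

Four phrases in two halves: the first half (measures 16-23) ends with an imperfect authentic cadence, the second (bars 24–31) with a perfect authentic cadence — a large antecedent–consequent pair, i.e. a double period.
Phrase 3 begins with different material from phrase 1, making it contrasting.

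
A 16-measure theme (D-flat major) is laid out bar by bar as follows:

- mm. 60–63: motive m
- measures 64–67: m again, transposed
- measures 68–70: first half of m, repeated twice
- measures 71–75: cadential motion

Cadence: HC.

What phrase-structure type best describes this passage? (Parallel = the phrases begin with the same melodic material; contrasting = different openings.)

sentence

Basic idea (mm. 60–63) + its repetition (measures 64–67) form the presentation; fragmentation and cadence (mm. 68–75) form the continuation — the 16-bar whole is a sentence.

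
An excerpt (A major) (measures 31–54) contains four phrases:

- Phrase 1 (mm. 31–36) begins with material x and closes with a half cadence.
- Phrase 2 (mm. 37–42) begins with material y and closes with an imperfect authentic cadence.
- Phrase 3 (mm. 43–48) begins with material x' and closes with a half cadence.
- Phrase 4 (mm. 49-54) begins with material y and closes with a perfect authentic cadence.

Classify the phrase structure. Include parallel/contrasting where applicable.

Four phrases in two halves: the first half (measures 31–42) ends with an imperfect authentic cadence, the second (mm. 43-54) with a perfect authentic cadence — a large antecedent–consequent pair, i.e. a double period.
Phrase 3 begins with the same material as phrase 1, making it parallel.

parallel double period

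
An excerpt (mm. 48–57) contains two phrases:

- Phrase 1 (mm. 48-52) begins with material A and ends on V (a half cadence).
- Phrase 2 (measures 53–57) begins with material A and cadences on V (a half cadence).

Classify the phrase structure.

repeated phrase

Both phrases have the same opening (A) and the same cadence (half cadence): the second is a restatement, not a consequent, so this is a repeated phrase rather than a period.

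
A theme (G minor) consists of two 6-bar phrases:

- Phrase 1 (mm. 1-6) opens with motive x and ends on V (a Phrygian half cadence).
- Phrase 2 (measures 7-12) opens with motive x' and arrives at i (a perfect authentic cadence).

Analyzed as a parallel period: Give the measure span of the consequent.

measures 7–12

The antecedent is the phrase ending with the weaker cadence (Phrygian half cadence, phrase 1) and the consequent the one ending more conclusively (perfect authentic cadence, phrase 2); the consequent is measures 7-12.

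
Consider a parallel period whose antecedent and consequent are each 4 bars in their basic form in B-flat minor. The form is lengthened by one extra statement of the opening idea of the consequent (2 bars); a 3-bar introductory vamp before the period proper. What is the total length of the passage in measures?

13 measures

Basic parallel period: 4 + 4 = 8 bars.
8 (basic form) + 2 (extra statement) + 3 (introduction) = 13.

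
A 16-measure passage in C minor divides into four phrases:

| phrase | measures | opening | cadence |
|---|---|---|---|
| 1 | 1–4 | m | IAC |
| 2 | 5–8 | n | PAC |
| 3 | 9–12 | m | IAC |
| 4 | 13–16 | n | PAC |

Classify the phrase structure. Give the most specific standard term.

repeated period

The cadence pattern IAC–PAC–IAC–PAC is weak–strong twice, and phrases 3–4 restate phrases 1–2: a period heard twice, not a double period (which would end weakly at phrase 2).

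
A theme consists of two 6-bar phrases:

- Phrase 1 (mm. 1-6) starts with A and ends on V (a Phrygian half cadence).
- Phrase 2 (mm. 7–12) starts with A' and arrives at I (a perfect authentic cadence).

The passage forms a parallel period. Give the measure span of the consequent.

The antecedent is the phrase ending with the weaker cadence (Phrygian half cadence, phrase 1) and the consequent the one ending more conclusively (perfect authentic cadence, phrase 2); the consequent is measures 7–12.

measures 7–12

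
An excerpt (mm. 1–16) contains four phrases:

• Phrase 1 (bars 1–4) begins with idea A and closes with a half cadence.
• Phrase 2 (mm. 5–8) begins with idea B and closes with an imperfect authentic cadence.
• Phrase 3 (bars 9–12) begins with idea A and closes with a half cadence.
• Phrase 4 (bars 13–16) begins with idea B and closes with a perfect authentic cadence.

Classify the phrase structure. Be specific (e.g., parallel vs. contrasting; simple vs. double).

Four phrases in two halves: the first half (mm. 1-8) ends with an imperfect authentic cadence, the second (mm. 9–16) with a perfect authentic cadence — a large antecedent–consequent pair, i.e. a double period.
Phrase 3 begins with the same material as phrase 1, making it parallel.

parallel double period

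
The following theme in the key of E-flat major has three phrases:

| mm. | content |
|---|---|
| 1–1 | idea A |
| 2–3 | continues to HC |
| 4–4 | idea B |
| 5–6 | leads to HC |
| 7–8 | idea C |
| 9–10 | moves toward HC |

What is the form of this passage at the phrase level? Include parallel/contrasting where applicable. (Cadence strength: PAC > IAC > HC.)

The final phrase closes with a half cadence, which is not stronger than the preceding half cadence; the 3 phrases lack an overall antecedent–consequent design and so form a phrase group.

phrase group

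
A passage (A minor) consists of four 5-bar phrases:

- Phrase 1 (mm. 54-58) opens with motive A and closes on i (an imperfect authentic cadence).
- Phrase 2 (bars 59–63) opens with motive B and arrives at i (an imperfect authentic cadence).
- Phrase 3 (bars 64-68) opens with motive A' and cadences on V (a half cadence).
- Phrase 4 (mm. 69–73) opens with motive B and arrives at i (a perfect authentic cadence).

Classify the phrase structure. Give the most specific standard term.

Four phrases in two halves: the first half (mm. 54–63) ends with an imperfect authentic cadence, the second (mm. 64–73) with a perfect authentic cadence — a large antecedent–consequent pair, i.e. a double period.
Phrase 3 begins with the same material as phrase 1, making it parallel.

parallel double period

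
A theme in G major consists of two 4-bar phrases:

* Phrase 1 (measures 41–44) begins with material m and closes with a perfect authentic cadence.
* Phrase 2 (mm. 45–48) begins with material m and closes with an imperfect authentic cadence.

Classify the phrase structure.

phrase group

The second phrase closes with an imperfect authentic cadence, which is not stronger than the first phrase's perfect authentic cadence; without a weak→strong cadential pair there is no antecedent–consequent relationship, so this is a phrase group rather than a period.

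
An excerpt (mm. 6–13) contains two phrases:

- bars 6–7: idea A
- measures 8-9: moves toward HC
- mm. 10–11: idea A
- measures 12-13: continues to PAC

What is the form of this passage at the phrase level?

Phrase 1 ends with a half cadence (weaker) and phrase 2 with a perfect authentic cadence (stronger): antecedent + consequent = a period.
The two phrases open with the same material (A / A), so the period is parallel.

parallel period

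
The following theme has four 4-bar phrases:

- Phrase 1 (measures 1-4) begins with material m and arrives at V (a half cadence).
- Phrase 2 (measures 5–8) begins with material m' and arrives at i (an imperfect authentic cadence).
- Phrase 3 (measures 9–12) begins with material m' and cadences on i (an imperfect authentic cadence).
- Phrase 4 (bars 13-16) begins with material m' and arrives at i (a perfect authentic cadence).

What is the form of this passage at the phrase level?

Four phrases in two halves: the first half (mm. 1–8) ends with an imperfect authentic cadence, the second (measures 9-16) with a perfect authentic cadence — a large antecedent–consequent pair, i.e. a double period.
Phrase 3 begins with the same material as phrase 1, making it parallel.

parallel double period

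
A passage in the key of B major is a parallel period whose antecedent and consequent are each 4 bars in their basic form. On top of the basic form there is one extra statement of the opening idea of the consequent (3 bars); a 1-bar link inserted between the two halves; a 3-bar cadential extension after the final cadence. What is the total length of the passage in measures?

Basic parallel period: 4 + 4 = 8 bars.
8 (basic form) + 3 (extra statement) + 1 (link) + 3 (cadential extension) = 15.

15 measures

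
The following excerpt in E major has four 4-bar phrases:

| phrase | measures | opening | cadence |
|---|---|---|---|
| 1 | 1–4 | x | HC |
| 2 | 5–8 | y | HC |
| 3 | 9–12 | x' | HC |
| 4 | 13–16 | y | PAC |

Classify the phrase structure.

Four phrases in two halves: the first half (mm. 1-8) ends with a half cadence, the second (bars 9–16) with a perfect authentic cadence — a large antecedent–consequent pair, i.e. a double period.
Phrase 3 begins with the same material as phrase 1, making it parallel.

parallel double period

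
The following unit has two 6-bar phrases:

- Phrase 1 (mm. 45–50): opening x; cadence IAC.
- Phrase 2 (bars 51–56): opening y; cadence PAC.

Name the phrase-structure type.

Phrase 1 ends with an imperfect authentic cadence (weaker) and phrase 2 with a perfect authentic cadence (stronger): antecedent + consequent = a period.
The two phrases open with different material (x / y), so the period is contrasting.

contrasting period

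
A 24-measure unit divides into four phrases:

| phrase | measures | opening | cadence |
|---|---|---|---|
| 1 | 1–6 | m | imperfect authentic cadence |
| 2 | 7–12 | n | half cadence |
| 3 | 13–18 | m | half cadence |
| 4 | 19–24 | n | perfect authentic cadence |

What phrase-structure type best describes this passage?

Four phrases in two halves: the first half (measures 1–12) ends with a half cadence, the second (bars 13–24) with a perfect authentic cadence — a large antecedent–consequent pair, i.e. a double period.
Phrase 3 begins with the same material as phrase 1, making it parallel.

parallel double period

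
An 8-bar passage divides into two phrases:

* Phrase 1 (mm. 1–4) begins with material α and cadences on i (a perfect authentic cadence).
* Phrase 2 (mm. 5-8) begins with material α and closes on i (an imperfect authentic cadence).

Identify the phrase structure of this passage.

The second phrase closes with an imperfect authentic cadence, which is not stronger than the first phrase's perfect authentic cadence; without a weak→strong cadential pair there is no antecedent–consequent relationship, so this is a phrase group rather than a period.

phrase group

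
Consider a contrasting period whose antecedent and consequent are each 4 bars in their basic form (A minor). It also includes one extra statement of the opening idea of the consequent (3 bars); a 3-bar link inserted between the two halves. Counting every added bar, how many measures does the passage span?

Basic contrasting period: 4 + 4 = 8 bars.
8 (basic form) + 3 (extra statement) + 3 (link) = 14.

14 measures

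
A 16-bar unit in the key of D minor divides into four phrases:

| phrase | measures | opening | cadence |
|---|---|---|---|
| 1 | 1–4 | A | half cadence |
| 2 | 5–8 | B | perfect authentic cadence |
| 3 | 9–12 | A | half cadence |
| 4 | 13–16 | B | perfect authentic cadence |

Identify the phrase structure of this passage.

repeated period

The cadence pattern HC–PAC–HC–PAC is weak–strong twice, and phrases 3–4 restate phrases 1–2: a period heard twice, not a double period (which would end weakly at phrase 2).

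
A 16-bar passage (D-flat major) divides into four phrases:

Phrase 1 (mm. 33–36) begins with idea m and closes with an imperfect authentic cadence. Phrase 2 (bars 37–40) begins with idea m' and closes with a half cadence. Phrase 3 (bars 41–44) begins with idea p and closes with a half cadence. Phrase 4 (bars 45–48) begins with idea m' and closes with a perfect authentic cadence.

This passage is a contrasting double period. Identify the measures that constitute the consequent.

measures 41–48

In a double period the four phrases pair into a large antecedent (phrases 1–2, ending half cadence) and a large consequent (phrases 3–4, ending perfect authentic cadence). The consequent spans mm. 41–48.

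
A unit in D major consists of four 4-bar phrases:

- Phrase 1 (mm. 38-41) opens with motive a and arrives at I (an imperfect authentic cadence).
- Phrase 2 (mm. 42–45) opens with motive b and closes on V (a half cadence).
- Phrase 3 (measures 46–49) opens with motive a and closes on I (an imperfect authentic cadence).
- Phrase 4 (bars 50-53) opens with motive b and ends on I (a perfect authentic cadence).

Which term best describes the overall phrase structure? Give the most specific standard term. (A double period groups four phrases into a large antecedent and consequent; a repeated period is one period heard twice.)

Four phrases in two halves: the first half (bars 38–45) ends with a half cadence, the second (bars 46-53) with a perfect authentic cadence — a large antecedent–consequent pair, i.e. a double period.
Phrase 3 begins with the same material as phrase 1, making it parallel.

parallel double period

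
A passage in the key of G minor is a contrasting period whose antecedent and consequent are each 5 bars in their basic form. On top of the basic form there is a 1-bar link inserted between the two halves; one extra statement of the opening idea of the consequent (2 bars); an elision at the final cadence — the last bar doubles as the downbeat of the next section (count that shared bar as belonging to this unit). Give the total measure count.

Basic contrasting period: 5 + 5 = 10 bars.
10 (basic form) + 1 (link) + 2 (extra statement) = 13.
The elision shares a bar with the next section but does not change this unit's count.

13 measures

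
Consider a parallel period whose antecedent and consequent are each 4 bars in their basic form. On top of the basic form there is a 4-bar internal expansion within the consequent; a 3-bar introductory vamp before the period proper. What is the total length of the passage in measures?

Basic parallel period: 4 + 4 = 8 bars.
8 (basic form) + 4 (internal expansion) + 3 (introduction) = 15.

15 measures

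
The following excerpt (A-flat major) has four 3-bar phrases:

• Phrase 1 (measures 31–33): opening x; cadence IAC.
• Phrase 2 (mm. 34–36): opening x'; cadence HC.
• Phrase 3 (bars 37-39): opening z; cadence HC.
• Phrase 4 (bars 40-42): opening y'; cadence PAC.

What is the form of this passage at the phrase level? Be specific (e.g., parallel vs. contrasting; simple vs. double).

Four phrases in two halves: the first half (measures 31-36) ends with a half cadence, the second (mm. 37–42) with a perfect authentic cadence — a large antecedent–consequent pair, i.e. a double period.
Phrase 3 begins with different material from phrase 1, making it contrasting.

contrasting double period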